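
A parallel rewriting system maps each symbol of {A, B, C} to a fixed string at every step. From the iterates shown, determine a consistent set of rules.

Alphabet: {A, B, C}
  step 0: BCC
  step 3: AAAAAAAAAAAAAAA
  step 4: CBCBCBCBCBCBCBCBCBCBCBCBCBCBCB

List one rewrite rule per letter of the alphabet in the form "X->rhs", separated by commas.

  step 3 ⇒ step 4: AAAAAAAAAAAAAAA ⇒ CB·CB·CB·CB·CB·CB·CB·CB·CB·CB·CB·CB·CB·CB·CB
    A ↦ CB
    B ↦ A  (constrained at step 0)
    C ↦ AA  (constrained at step 0)

A->CB, B->A, C->AA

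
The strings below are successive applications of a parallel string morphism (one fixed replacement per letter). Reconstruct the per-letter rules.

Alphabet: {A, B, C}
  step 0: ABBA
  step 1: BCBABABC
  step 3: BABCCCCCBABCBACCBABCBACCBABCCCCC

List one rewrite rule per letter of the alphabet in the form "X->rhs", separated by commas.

  step 0 ⇒ step 1: ABBA ⇒ BC·BA·BA·BC
    A ↦ BC
    B ↦ BA
    C ↦ CC  (constrained at step 1)

A->BC, B->BA, C->CC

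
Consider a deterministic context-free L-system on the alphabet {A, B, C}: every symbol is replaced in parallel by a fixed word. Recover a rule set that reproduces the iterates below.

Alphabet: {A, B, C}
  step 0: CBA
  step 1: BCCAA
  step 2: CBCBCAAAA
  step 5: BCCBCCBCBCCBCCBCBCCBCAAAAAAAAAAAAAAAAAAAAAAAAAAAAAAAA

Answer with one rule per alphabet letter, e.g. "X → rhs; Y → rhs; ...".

  step 1 ⇒ step 2: BCCAA ⇒ C·BC·BC·AA·AA
    A ↦ AA
    B ↦ C
    C ↦ BC

A->AA, B->C, C->BC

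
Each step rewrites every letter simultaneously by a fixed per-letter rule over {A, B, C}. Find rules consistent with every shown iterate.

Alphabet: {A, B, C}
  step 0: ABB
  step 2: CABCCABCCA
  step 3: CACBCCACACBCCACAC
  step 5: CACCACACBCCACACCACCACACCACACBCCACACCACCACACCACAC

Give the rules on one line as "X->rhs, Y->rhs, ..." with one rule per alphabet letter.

A->C, B->BC, C->CA

  step 2 ⇒ step 3: CABCCABCCA ⇒ CA·C·BC·CA·CA·C·BC·CA·CA·C
    A ↦ C
    B ↦ BC
    C ↦ CA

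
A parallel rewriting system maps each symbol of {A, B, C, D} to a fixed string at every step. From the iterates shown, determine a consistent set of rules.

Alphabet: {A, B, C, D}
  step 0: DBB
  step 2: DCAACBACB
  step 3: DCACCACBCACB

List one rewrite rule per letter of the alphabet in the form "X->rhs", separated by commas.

A->C, B->CB, C->A, D->DC

  step 2 ⇒ step 3: DCAACBACB ⇒ DC·A·C·C·A·CB·C·A·CB
    A ↦ C
    B ↦ CB
    C ↦ A
    D ↦ DC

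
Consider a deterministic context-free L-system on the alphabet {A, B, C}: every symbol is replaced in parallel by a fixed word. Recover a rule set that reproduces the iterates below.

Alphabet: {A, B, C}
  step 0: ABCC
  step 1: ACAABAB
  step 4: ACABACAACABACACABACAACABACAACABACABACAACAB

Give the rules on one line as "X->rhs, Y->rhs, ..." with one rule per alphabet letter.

  step 0 ⇒ step 1: ABCC ⇒ AC·A·AB·AB
    A ↦ AC
    B ↦ A
    C ↦ AB

A->AC, B->A, C->AB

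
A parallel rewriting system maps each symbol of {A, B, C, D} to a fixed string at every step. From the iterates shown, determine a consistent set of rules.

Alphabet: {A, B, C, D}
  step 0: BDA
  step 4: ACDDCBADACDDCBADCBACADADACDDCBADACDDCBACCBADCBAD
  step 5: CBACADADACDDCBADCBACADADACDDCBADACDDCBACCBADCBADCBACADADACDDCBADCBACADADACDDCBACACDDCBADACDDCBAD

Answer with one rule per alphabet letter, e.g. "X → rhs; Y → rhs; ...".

A->CB, B->DD, C->AC, D->AD

  step 4 ⇒ step 5: ACDDCBADACDDCBADCBACADADACDDCBADACDDCBACCBADCBAD ⇒ CB·AC·AD·AD·AC·DD·CB·AD·CB·AC·AD·AD·AC·DD·CB·AD·AC·DD·CB·AC·CB·AD·CB·AD·CB·AC·AD·AD·AC·DD·CB·AD·CB·AC·AD·AD·AC·DD·CB·AC·AC·DD·CB·AD·AC·DD·CB·AD
    A ↦ CB
    B ↦ DD
    C ↦ AC
    D ↦ AD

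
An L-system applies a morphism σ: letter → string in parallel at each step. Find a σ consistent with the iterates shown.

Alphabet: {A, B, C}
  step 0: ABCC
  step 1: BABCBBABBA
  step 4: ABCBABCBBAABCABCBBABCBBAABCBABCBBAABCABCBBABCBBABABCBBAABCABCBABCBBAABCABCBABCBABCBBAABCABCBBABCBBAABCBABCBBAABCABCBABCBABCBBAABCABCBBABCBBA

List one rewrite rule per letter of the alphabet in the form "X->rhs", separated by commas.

A->B, B->ABC, C->BBA

  step 0 ⇒ step 1: ABCC ⇒ B·ABC·BBA·BBA
    A ↦ B
    B ↦ ABC
    C ↦ BBA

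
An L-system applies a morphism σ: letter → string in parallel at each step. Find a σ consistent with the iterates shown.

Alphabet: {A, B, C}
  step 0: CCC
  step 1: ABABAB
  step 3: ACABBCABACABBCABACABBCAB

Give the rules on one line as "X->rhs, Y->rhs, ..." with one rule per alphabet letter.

  step 0 ⇒ step 1: CCC ⇒ AB·AB·AB
    C ↦ AB
    A ↦ BC  (constrained at step 1)
    B ↦ AC  (constrained at step 1)

A->BC, B->AC, C->AB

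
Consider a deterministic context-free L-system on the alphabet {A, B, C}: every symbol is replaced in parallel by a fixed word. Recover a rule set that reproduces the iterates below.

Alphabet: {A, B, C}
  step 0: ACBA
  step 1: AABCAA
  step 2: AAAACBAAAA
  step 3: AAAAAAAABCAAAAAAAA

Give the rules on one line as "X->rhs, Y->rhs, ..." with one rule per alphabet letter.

A->AA, B->C, C->B

  step 2 ⇒ step 3: AAAACBAAAA ⇒ AA·AA·AA·AA·B·C·AA·AA·AA·AA
    A ↦ AA
    B ↦ C
    C ↦ B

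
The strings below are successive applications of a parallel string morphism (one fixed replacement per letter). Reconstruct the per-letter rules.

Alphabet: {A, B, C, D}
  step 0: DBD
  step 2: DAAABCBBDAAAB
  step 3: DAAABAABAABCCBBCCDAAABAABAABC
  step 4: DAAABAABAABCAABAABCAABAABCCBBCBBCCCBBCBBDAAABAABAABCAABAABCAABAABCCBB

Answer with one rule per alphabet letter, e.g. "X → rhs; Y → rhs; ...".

A->AAB, B->C, C->CBB, D->DA

  step 3 ⇒ step 4: DAAABAABAABCCBBCCDAAABAABAABC ⇒ DA·AAB·AAB·AAB·C·AAB·AAB·C·AAB·AAB·C·CBB·CBB·C·C·CBB·CBB·DA·AAB·AAB·AAB·C·AAB·AAB·C·AAB·AAB·C·CBB
    A ↦ AAB
    B ↦ C
    C ↦ CBB
    D ↦ DA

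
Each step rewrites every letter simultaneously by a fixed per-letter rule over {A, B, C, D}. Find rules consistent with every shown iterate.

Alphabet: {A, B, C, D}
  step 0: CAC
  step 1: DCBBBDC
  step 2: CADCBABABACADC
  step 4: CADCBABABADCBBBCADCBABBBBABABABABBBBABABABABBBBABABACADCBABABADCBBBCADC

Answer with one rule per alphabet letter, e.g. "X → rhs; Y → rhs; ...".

  step 1 ⇒ step 2: DCBBBDC ⇒ CA·DC·BA·BA·BA·CA·DC
    B ↦ BA
    C ↦ DC
    D ↦ CA
  step 0 ⇒ step 1: CAC ⇒ DC·BBB·DC
    A ↦ BBB

A->BBB, B->BA, C->DC, D->CA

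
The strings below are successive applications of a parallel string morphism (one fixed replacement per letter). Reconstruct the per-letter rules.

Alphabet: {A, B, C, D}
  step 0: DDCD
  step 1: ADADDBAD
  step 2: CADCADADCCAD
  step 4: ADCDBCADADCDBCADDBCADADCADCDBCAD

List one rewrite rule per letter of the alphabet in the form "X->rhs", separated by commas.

A->C, B->C, C->DB, D->AD

  step 1 ⇒ step 2: ADADDBAD ⇒ C·AD·C·AD·AD·C·C·AD
    A ↦ C
    B ↦ C
    D ↦ AD
  step 0 ⇒ step 1: DDCD ⇒ AD·AD·DB·AD
    C ↦ DB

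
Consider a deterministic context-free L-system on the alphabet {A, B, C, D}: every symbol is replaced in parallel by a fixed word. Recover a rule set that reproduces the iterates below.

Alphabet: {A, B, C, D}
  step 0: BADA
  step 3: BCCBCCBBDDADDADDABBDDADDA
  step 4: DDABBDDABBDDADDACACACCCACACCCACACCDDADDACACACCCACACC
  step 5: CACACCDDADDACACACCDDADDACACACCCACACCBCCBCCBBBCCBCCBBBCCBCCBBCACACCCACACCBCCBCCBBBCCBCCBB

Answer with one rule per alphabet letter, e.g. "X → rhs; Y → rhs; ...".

A->CC, B->DDA, C->B, D->CA

  step 4 ⇒ step 5: DDABBDDABBDDADDACACACCCACACCCACACCDDADDACACACCCACACC ⇒ CA·CA·CC·DDA·DDA·CA·CA·CC·DDA·DDA·CA·CA·CC·CA·CA·CC·B·CC·B·CC·B·B·B·CC·B·CC·B·B·B·CC·B·CC·B·B·CA·CA·CC·CA·CA·CC·B·CC·B·CC·B·B·B·CC·B·CC·B·B
    A ↦ CC
    B ↦ DDA
    C ↦ B
    D ↦ CA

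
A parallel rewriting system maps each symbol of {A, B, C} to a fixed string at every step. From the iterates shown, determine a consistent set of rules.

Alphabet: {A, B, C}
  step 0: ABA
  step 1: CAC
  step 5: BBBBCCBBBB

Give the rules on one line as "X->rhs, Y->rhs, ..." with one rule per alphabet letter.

  step 0 ⇒ step 1: ABA ⇒ C·A·C
    A ↦ C
    B ↦ A
    C ↦ BB  (constrained at step 1)

A->C, B->A, C->BB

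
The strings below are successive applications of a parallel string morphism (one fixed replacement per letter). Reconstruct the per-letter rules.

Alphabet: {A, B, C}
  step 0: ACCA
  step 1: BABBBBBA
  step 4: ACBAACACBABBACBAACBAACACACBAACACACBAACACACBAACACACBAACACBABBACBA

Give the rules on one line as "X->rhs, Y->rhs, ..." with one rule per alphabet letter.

A->BA, B->AC, C->BB

  step 0 ⇒ step 1: ACCA ⇒ BA·BB·BB·BA
    A ↦ BA
    C ↦ BB
    B ↦ AC  (constrained at step 1)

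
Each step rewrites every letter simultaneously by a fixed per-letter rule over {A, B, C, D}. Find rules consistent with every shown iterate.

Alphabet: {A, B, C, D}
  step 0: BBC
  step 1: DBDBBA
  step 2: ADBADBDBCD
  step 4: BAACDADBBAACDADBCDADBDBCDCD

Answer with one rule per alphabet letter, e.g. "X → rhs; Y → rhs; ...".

A->CD, B->DB, C->BA, D->A

  step 1 ⇒ step 2: DBDBBA ⇒ A·DB·A·DB·DB·CD
    A ↦ CD
    B ↦ DB
    D ↦ A
  step 0 ⇒ step 1: BBC ⇒ DB·DB·BA
    C ↦ BA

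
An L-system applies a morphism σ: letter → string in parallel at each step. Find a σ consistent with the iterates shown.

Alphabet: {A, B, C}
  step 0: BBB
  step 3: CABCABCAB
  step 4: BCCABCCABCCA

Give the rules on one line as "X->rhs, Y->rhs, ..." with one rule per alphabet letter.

  step 3 ⇒ step 4: CABCABCAB ⇒ B·C·CA·B·C·CA·B·C·CA
    A ↦ C
    B ↦ CA
    C ↦ B

A->C, B->CA, C->B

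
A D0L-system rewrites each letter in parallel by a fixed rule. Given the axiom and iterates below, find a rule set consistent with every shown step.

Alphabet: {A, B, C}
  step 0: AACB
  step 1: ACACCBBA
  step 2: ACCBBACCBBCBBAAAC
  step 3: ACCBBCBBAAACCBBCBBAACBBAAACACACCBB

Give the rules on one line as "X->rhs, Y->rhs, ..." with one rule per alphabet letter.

  step 2 ⇒ step 3: ACCBBACCBBCBBAAAC ⇒ AC·CBB·CBB·A·A·AC·CBB·CBB·A·A·CBB·A·A·AC·AC·AC·CBB
    A ↦ AC
    B ↦ A
    C ↦ CBB

A->AC, B->A, C->CBB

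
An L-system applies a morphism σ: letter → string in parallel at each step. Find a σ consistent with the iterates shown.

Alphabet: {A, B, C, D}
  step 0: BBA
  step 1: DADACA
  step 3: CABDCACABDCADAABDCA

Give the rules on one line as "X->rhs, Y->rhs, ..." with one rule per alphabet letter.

A->CA, B->DA, C->BD, D->A

  step 0 ⇒ step 1: BBA ⇒ DA·DA·CA
    A ↦ CA
    B ↦ DA
    C ↦ BD  (constrained at step 1)
    D ↦ A  (constrained at step 1)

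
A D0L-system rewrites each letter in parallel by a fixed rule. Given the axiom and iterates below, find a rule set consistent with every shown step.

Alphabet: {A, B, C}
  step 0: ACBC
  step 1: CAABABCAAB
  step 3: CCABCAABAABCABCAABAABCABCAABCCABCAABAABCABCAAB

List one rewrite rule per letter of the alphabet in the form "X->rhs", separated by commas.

A->C, B->ABC, C->AAB

  step 0 ⇒ step 1: ACBC ⇒ C·AAB·ABC·AAB
    A ↦ C
    B ↦ ABC
    C ↦ AAB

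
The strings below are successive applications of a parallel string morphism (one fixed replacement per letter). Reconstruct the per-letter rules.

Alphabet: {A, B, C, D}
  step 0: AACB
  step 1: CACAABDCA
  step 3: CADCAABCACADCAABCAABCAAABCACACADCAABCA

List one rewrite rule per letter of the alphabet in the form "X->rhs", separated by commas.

  step 0 ⇒ step 1: AACB ⇒ CA·CA·AB·DCA
    A ↦ CA
    B ↦ DCA
    C ↦ AB
    D ↦ A  (constrained at step 1)

A->CA, B->DCA, C->AB, D->A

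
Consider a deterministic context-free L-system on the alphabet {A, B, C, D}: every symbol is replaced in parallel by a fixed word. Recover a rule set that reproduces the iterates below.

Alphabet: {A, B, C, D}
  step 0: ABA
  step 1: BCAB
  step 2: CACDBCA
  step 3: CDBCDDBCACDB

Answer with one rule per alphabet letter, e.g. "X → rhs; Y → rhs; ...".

A->B, B->CA, C->CD, D->DB

  step 2 ⇒ step 3: CACDBCA ⇒ CD·B·CD·DB·CA·CD·B
    A ↦ B
    B ↦ CA
    C ↦ CD
    D ↦ DB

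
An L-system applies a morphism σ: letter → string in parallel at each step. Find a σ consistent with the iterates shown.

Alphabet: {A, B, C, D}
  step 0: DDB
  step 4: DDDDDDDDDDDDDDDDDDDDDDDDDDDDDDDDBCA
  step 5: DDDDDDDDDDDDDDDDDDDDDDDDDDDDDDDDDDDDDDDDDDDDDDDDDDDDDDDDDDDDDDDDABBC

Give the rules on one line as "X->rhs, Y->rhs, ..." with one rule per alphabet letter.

A->BC, B->A, C->B, D->DD

  step 4 ⇒ step 5: DDDDDDDDDDDDDDDDDDDDDDDDDDDDDDDDBCA ⇒ DD·DD·DD·DD·DD·DD·DD·DD·DD·DD·DD·DD·DD·DD·DD·DD·DD·DD·DD·DD·DD·DD·DD·DD·DD·DD·DD·DD·DD·DD·DD·DD·A·B·BC
    A ↦ BC
    B ↦ A
    C ↦ B
    D ↦ DD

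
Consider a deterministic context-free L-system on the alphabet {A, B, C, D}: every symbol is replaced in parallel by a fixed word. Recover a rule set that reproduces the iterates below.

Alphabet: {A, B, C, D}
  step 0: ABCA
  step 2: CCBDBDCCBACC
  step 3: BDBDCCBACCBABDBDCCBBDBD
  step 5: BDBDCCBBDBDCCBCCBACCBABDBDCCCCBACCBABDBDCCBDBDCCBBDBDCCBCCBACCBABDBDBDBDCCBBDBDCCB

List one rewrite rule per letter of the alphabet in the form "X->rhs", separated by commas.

A->B, B->CC, C->BD, D->BA

  step 2 ⇒ step 3: CCBDBDCCBACC ⇒ BD·BD·CC·BA·CC·BA·BD·BD·CC·B·BD·BD
    A ↦ B
    B ↦ CC
    C ↦ BD
    D ↦ BA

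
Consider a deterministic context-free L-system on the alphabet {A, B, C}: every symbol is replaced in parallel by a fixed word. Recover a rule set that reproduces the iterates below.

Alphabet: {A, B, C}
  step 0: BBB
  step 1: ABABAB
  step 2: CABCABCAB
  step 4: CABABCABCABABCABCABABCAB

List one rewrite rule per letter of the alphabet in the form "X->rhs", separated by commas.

  step 1 ⇒ step 2: ABABAB ⇒ C·AB·C·AB·C·AB
    A ↦ C
    B ↦ AB
    C ↦ AB  (constrained at step 2)

A->C, B->AB, C->AB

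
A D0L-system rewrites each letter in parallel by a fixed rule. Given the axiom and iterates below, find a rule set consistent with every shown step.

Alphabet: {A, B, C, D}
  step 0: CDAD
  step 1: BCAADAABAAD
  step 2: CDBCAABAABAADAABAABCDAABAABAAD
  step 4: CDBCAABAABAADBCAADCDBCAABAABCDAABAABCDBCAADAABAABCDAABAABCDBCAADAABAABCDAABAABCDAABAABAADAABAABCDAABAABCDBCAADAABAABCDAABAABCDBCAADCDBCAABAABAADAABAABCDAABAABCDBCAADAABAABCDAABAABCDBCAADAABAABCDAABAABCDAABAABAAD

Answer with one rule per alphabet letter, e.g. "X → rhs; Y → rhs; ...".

A->AAB, B->CD, C->BC, D->AAD

  step 1 ⇒ step 2: BCAADAABAAD ⇒ CD·BC·AAB·AAB·AAD·AAB·AAB·CD·AAB·AAB·AAD
    A ↦ AAB
    B ↦ CD
    C ↦ BC
    D ↦ AAD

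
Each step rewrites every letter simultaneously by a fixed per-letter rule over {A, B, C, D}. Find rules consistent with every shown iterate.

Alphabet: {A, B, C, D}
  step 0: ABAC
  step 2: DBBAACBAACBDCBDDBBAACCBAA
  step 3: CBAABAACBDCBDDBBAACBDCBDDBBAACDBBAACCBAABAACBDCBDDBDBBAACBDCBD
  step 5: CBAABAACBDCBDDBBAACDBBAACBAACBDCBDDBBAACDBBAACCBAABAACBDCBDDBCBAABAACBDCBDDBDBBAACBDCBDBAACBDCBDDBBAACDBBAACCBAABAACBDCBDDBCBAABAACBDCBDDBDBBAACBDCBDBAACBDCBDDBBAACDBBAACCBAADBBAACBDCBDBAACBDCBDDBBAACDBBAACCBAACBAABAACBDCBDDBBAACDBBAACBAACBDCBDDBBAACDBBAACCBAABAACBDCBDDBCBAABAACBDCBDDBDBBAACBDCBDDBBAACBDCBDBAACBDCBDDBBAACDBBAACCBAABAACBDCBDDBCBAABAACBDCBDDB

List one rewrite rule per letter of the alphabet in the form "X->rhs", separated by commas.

  step 2 ⇒ step 3: DBBAACBAACBDCBDDBBAACCBAA ⇒ C·BAA·BAA·CBD·CBD·DB·BAA·CBD·CBD·DB·BAA·C·DB·BAA·C·C·BAA·BAA·CBD·CBD·DB·DB·BAA·CBD·CBD
    A ↦ CBD
    B ↦ BAA
    C ↦ DB
    D ↦ C

A->CBD, B->BAA, C->DB, D->C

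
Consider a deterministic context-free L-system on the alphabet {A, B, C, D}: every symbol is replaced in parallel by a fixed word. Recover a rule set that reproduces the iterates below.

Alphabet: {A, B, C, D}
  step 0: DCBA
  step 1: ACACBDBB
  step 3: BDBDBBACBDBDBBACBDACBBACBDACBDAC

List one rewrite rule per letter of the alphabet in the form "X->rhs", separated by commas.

A->BB, B->BD, C->AC, D->AC

  step 0 ⇒ step 1: DCBA ⇒ AC·AC·BD·BB
    A ↦ BB
    B ↦ BD
    C ↦ AC
    D ↦ AC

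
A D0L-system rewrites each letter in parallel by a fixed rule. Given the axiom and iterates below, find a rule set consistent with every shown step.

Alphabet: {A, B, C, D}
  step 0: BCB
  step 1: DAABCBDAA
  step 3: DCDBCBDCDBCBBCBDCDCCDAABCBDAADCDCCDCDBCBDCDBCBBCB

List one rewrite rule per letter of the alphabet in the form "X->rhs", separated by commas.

A->C, B->DAA, C->BCB, D->DCD

  step 0 ⇒ step 1: BCB ⇒ DAA·BCB·DAA
    B ↦ DAA
    C ↦ BCB
    A ↦ C  (constrained at step 1)
    D ↦ DCD  (constrained at step 1)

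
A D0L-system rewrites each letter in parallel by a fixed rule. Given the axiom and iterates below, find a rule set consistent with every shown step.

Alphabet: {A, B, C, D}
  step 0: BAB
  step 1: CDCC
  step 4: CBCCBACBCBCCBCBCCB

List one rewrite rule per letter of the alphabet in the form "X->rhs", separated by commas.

A->DC, B->C, C->CB, D->A

  step 0 ⇒ step 1: BAB ⇒ C·DC·C
    A ↦ DC
    B ↦ C
    C ↦ CB  (constrained at step 1)
    D ↦ A  (constrained at step 1)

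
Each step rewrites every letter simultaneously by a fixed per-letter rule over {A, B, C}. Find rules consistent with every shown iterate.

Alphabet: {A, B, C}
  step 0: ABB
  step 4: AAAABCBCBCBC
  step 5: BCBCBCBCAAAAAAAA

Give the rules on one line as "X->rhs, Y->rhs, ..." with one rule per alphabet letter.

  step 4 ⇒ step 5: AAAABCBCBCBC ⇒ BC·BC·BC·BC·A·A·A·A·A·A·A·A
    A ↦ BC
    B ↦ A
    C ↦ A

A->BC, B->A, C->A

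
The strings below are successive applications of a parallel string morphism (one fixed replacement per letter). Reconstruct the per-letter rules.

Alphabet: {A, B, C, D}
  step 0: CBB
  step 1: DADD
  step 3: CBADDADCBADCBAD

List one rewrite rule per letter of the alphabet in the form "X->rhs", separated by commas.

A->CB, B->D, C->DA, D->AD

  step 0 ⇒ step 1: CBB ⇒ DA·D·D
    B ↦ D
    C ↦ DA
    A ↦ CB  (constrained at step 1)
    D ↦ AD  (constrained at step 1)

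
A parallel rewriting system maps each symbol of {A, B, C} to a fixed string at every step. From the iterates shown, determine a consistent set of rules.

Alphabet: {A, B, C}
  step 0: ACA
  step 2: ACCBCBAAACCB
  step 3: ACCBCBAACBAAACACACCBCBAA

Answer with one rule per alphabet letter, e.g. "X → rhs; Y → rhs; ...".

  step 2 ⇒ step 3: ACCBCBAAACCB ⇒ AC·CB·CB·AA·CB·AA·AC·AC·AC·CB·CB·AA
    A ↦ AC
    B ↦ AA
    C ↦ CB

A->AC, B->AA, C->CB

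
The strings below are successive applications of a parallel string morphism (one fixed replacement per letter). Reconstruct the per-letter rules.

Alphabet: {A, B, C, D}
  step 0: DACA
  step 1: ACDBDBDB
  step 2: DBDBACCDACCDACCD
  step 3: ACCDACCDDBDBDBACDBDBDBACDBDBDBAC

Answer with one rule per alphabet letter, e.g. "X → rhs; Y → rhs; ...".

  step 2 ⇒ step 3: DBDBACCDACCDACCD ⇒ AC·CD·AC·CD·DB·DB·DB·AC·DB·DB·DB·AC·DB·DB·DB·AC
    A ↦ DB
    B ↦ CD
    C ↦ DB
    D ↦ AC

A->DB, B->CD, C->DB, D->AC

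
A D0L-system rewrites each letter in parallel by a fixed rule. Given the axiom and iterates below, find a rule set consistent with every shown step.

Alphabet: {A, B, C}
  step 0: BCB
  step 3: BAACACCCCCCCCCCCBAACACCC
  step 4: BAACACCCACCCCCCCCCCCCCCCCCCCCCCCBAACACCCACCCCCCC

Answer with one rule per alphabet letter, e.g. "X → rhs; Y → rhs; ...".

  step 3 ⇒ step 4: BAACACCCCCCCCCCCBAACACCC ⇒ BA·AC·AC·CC·AC·CC·CC·CC·CC·CC·CC·CC·CC·CC·CC·CC·BA·AC·AC·CC·AC·CC·CC·CC
    A ↦ AC
    B ↦ BA
    C ↦ CC

A->AC, B->BA, C->CC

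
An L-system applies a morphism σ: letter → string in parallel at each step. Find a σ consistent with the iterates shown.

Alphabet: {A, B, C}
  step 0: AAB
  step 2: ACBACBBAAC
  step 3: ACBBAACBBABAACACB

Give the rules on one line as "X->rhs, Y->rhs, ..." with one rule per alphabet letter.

  step 2 ⇒ step 3: ACBACBBAAC ⇒ AC·B·BA·AC·B·BA·BA·AC·AC·B
    A ↦ AC
    B ↦ BA
    C ↦ B

A->AC, B->BA, C->B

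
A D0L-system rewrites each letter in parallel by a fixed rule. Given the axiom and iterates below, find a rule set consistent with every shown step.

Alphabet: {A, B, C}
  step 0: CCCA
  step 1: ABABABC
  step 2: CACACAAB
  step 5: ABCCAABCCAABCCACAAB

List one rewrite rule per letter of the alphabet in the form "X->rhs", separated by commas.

A->C, B->A, C->AB

  step 1 ⇒ step 2: ABABABC ⇒ C·A·C·A·C·A·AB
    A ↦ C
    B ↦ A
    C ↦ AB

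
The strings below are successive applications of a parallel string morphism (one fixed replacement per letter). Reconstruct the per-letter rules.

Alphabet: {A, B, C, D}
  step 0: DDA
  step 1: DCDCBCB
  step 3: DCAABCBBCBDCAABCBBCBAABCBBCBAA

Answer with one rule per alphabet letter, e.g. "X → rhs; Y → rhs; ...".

A->BCB, B->C, C->AA, D->DC

  step 0 ⇒ step 1: DDA ⇒ DC·DC·BCB
    A ↦ BCB
    D ↦ DC
    B ↦ C  (constrained at step 1)
    C ↦ AA  (constrained at step 1)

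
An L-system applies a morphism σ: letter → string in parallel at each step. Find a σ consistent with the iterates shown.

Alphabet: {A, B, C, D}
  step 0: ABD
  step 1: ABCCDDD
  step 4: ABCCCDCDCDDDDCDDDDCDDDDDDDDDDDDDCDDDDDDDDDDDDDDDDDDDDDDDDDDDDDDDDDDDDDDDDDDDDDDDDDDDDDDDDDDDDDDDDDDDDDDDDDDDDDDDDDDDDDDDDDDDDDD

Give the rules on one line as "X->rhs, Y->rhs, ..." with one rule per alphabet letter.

  step 0 ⇒ step 1: ABD ⇒ AB·CC·DDD
    A ↦ AB
    B ↦ CC
    D ↦ DDD
    C ↦ CD  (constrained at step 1)

A->AB, B->CC, C->CD, D->DDD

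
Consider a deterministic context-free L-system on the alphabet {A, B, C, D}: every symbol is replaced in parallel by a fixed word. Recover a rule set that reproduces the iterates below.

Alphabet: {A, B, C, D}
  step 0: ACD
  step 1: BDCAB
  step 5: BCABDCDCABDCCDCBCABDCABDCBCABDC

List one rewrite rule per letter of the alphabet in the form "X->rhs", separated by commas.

A->B, B->C, C->DC, D->AB

  step 0 ⇒ step 1: ACD ⇒ B·DC·AB
    A ↦ B
    C ↦ DC
    D ↦ AB
    B ↦ C  (constrained at step 1)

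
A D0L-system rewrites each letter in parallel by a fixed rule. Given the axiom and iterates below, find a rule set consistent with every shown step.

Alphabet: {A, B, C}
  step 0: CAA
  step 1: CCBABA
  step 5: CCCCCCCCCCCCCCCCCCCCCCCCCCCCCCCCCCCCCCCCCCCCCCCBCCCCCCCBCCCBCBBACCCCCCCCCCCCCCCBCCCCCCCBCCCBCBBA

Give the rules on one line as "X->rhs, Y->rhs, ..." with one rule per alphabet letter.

  step 0 ⇒ step 1: CAA ⇒ CC·BA·BA
    A ↦ BA
    C ↦ CC
    B ↦ CB  (constrained at step 1)

A->BA, B->CB, C->CC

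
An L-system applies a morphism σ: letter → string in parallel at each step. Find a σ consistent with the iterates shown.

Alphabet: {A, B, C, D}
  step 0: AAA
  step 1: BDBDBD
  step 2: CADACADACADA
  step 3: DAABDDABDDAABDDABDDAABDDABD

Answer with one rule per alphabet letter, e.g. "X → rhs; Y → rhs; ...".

  step 2 ⇒ step 3: CADACADACADA ⇒ DAA·BD·DA·BD·DAA·BD·DA·BD·DAA·BD·DA·BD
    A ↦ BD
    C ↦ DAA
    D ↦ DA
  step 1 ⇒ step 2: BDBDBD ⇒ CA·DA·CA·DA·CA·DA
    B ↦ CA

A->BD, B->CA, C->DAA, D->DA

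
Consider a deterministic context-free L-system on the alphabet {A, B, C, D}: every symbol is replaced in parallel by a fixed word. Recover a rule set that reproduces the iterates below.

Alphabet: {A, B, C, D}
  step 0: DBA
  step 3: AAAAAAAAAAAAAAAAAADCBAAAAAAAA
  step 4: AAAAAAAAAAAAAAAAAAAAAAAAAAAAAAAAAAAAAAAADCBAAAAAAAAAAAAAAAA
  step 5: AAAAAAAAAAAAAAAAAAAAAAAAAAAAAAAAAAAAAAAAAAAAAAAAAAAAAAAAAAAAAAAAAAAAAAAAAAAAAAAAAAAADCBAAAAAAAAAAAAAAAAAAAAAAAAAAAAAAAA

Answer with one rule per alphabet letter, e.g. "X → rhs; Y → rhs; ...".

  step 4 ⇒ step 5: AAAAAAAAAAAAAAAAAAAAAAAAAAAAAAAAAAAAAAAADCBAAAAAAAAAAAAAAAA ⇒ AA·AA·AA·AA·AA·AA·AA·AA·AA·AA·AA·AA·AA·AA·AA·AA·AA·AA·AA·AA·AA·AA·AA·AA·AA·AA·AA·AA·AA·AA·AA·AA·AA·AA·AA·AA·AA·AA·AA·AA·AAA·AD·CB·AA·AA·AA·AA·AA·AA·AA·AA·AA·AA·AA·AA·AA·AA·AA·AA
    A ↦ AA
    B ↦ CB
    C ↦ AD
    D ↦ AAA

A->AA, B->CB, C->AD, D->AAA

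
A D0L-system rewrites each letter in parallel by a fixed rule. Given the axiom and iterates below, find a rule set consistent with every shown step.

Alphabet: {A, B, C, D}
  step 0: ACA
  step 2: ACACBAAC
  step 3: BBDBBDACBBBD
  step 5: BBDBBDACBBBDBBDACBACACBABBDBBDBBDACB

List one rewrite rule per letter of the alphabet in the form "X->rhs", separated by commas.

A->B, B->AC, C->BD, D->BA

  step 2 ⇒ step 3: ACACBAAC ⇒ B·BD·B·BD·AC·B·B·BD
    A ↦ B
    B ↦ AC
    C ↦ BD
    D ↦ BA  (constrained at step 3)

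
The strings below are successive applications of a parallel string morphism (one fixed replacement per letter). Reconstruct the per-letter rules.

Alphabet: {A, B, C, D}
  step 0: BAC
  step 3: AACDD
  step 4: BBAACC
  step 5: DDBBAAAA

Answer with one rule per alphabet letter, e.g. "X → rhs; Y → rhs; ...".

  step 4 ⇒ step 5: BBAACC ⇒ D·D·B·B·AA·AA
    A ↦ B
    B ↦ D
    C ↦ AA
  step 3 ⇒ step 4: AACDD ⇒ B·B·AA·C·C
    D ↦ C

A->B, B->D, C->AA, D->C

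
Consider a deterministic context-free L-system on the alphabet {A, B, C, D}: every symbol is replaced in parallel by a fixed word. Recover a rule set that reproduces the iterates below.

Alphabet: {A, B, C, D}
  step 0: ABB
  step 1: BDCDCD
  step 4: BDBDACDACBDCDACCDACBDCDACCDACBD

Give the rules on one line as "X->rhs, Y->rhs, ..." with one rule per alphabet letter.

A->BD, B->CD, C->A, D->AC

  step 0 ⇒ step 1: ABB ⇒ BD·CD·CD
    A ↦ BD
    B ↦ CD
    C ↦ A  (constrained at step 1)
    D ↦ AC  (constrained at step 1)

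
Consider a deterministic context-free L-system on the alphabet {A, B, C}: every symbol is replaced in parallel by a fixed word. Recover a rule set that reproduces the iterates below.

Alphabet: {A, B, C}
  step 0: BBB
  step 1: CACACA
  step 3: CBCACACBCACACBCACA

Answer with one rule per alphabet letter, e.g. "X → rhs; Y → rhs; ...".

  step 0 ⇒ step 1: BBB ⇒ CA·CA·CA
    B ↦ CA
    A ↦ B  (constrained at step 1)
    C ↦ CB  (constrained at step 1)

A->B, B->CA, C->CB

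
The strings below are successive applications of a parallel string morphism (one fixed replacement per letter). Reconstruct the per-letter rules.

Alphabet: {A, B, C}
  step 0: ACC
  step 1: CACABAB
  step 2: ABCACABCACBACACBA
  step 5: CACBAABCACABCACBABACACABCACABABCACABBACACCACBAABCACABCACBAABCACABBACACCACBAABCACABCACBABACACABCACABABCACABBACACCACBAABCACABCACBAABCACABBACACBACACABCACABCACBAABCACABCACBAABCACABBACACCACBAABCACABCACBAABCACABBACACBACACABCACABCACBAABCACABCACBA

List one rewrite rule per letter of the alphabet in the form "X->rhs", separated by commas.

  step 1 ⇒ step 2: CACABAB ⇒ AB·CAC·AB·CAC·BA·CAC·BA
    A ↦ CAC
    B ↦ BA
    C ↦ AB

A->CAC, B->BA, C->AB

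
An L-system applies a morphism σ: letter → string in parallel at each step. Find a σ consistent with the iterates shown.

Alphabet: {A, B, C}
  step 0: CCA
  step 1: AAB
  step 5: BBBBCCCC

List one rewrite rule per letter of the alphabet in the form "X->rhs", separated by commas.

A->B, B->CC, C->A

  step 0 ⇒ step 1: CCA ⇒ A·A·B
    A ↦ B
    C ↦ A
    B ↦ CC  (constrained at step 1)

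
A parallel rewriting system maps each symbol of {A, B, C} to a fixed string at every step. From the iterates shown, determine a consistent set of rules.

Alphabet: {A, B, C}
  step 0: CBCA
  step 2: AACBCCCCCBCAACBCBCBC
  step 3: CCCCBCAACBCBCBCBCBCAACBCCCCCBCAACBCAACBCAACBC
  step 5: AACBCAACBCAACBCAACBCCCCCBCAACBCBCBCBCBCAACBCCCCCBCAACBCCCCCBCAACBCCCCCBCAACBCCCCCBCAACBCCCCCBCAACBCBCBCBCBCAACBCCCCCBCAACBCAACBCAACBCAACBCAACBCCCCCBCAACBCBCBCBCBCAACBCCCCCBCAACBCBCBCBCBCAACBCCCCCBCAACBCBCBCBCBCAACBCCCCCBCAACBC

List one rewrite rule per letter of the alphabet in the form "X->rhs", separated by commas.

  step 2 ⇒ step 3: AACBCCCCCBCAACBCBCBC ⇒ CC·CC·BC·AAC·BC·BC·BC·BC·BC·AAC·BC·CC·CC·BC·AAC·BC·AAC·BC·AAC·BC
    A ↦ CC
    B ↦ AAC
    C ↦ BC

A->CC, B->AAC, C->BC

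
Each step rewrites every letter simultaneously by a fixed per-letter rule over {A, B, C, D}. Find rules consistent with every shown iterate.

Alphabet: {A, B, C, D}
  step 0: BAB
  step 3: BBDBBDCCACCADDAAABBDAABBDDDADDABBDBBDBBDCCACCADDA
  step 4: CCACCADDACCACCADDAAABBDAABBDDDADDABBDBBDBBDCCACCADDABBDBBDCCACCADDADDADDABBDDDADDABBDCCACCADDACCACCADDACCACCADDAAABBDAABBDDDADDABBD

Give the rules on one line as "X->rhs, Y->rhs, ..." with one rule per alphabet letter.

A->BBD, B->CCA, C->A, D->DDA

  step 3 ⇒ step 4: BBDBBDCCACCADDAAABBDAABBDDDADDABBDBBDBBDCCACCADDA ⇒ CCA·CCA·DDA·CCA·CCA·DDA·A·A·BBD·A·A·BBD·DDA·DDA·BBD·BBD·BBD·CCA·CCA·DDA·BBD·BBD·CCA·CCA·DDA·DDA·DDA·BBD·DDA·DDA·BBD·CCA·CCA·DDA·CCA·CCA·DDA·CCA·CCA·DDA·A·A·BBD·A·A·BBD·DDA·DDA·BBD
    A ↦ BBD
    B ↦ CCA
    C ↦ A
    D ↦ DDA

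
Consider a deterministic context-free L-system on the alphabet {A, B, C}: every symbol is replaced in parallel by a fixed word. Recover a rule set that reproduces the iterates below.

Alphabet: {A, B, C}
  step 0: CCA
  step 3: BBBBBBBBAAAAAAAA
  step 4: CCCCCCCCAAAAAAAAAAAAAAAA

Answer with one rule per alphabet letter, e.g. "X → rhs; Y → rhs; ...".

  step 3 ⇒ step 4: BBBBBBBBAAAAAAAA ⇒ C·C·C·C·C·C·C·C·AA·AA·AA·AA·AA·AA·AA·AA
    A ↦ AA
    B ↦ C
    C ↦ BB  (constrained at step 0)

A->AA, B->C, C->BB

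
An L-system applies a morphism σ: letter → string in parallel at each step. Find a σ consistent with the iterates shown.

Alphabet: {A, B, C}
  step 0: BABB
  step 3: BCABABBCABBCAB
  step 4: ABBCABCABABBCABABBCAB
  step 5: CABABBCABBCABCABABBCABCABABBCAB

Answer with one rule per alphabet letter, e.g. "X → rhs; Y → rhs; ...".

A->C, B->AB, C->B

  step 4 ⇒ step 5: ABBCABCABABBCABABBCAB ⇒ C·AB·AB·B·C·AB·B·C·AB·C·AB·AB·B·C·AB·C·AB·AB·B·C·AB
    A ↦ C
    B ↦ AB
    C ↦ B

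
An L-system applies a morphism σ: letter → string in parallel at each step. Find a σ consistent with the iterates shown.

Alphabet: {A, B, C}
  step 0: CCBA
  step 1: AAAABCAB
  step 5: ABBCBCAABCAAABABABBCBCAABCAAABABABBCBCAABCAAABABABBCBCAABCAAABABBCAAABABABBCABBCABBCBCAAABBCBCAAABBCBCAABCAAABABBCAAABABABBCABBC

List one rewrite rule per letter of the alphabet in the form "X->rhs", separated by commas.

A->AB, B->BC, C->AA

  step 0 ⇒ step 1: CCBA ⇒ AA·AA·BC·AB
    A ↦ AB
    B ↦ BC
    C ↦ AA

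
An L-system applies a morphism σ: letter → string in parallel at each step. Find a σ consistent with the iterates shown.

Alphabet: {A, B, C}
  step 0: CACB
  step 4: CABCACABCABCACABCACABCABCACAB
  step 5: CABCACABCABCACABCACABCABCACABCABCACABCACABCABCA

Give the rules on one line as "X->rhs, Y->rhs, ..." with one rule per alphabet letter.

A->B, B->CA, C->CA

  step 4 ⇒ step 5: CABCACABCABCACABCACABCABCACAB ⇒ CA·B·CA·CA·B·CA·B·CA·CA·B·CA·CA·B·CA·B·CA·CA·B·CA·B·CA·CA·B·CA·CA·B·CA·B·CA
    A ↦ B
    B ↦ CA
    C ↦ CA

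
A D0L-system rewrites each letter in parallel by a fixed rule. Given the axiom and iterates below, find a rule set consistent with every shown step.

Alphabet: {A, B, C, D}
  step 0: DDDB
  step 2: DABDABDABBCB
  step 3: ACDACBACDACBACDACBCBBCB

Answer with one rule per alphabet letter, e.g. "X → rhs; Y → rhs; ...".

  step 2 ⇒ step 3: DABDABDABBCB ⇒ AC·DA·CB·AC·DA·CB·AC·DA·CB·CB·B·CB
    A ↦ DA
    B ↦ CB
    C ↦ B
    D ↦ AC

A->DA, B->CB, C->B, D->AC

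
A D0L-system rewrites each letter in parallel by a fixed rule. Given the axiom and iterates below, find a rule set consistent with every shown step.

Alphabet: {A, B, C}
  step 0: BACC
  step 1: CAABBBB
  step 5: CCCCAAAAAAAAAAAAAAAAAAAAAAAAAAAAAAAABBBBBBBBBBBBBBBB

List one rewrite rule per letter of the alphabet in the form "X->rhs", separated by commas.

A->AA, B->C, C->BB

  step 0 ⇒ step 1: BACC ⇒ C·AA·BB·BB
    A ↦ AA
    B ↦ C
    C ↦ BB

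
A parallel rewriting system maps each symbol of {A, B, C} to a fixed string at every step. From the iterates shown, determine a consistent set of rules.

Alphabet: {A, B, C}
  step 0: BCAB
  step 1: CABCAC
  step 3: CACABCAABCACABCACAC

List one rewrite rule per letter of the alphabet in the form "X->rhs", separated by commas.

  step 0 ⇒ step 1: BCAB ⇒ C·AB·CA·C
    A ↦ CA
    B ↦ C
    C ↦ AB

A->CA, B->C, C->AB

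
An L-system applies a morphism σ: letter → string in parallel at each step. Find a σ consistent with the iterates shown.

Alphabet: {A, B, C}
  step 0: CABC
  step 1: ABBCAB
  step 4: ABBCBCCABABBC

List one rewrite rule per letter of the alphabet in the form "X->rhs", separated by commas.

  step 0 ⇒ step 1: CABC ⇒ AB·B·C·AB
    A ↦ B
    B ↦ C
    C ↦ AB

A->B, B->C, C->AB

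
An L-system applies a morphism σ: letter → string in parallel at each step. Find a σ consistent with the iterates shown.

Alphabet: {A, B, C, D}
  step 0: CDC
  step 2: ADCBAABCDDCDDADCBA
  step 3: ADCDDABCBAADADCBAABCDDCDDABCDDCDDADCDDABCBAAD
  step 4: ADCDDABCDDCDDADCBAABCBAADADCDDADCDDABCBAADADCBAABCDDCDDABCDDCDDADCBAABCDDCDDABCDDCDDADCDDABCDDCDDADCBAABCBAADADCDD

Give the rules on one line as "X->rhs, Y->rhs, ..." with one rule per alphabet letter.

A->AD, B->CBA, C->AB, D->CDD

  step 3 ⇒ step 4: ADCDDABCBAADADCBAABCDDCDDABCDDCDDADCDDABCBAAD ⇒ AD·CDD·AB·CDD·CDD·AD·CBA·AB·CBA·AD·AD·CDD·AD·CDD·AB·CBA·AD·AD·CBA·AB·CDD·CDD·AB·CDD·CDD·AD·CBA·AB·CDD·CDD·AB·CDD·CDD·AD·CDD·AB·CDD·CDD·AD·CBA·AB·CBA·AD·AD·CDD
    A ↦ AD
    B ↦ CBA
    C ↦ AB
    D ↦ CDD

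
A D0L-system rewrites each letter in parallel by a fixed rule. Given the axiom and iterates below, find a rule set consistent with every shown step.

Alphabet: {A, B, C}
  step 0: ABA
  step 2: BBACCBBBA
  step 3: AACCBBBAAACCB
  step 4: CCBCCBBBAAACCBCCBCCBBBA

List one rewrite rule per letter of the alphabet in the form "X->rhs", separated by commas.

A->CCB, B->A, C->B

  step 3 ⇒ step 4: AACCBBBAAACCB ⇒ CCB·CCB·B·B·A·A·A·CCB·CCB·CCB·B·B·A
    A ↦ CCB
    B ↦ A
    C ↦ B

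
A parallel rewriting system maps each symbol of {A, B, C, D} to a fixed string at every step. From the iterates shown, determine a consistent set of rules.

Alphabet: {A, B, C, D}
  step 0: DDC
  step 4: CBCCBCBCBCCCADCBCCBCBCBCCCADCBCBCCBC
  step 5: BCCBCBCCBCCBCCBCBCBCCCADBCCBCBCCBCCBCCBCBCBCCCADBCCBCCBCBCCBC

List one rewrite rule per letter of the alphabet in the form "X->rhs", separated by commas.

A->CC, B->C, C->BC, D->AD

  step 4 ⇒ step 5: CBCCBCBCBCCCADCBCCBCBCBCCCADCBCBCCBC ⇒ BC·C·BC·BC·C·BC·C·BC·C·BC·BC·BC·CC·AD·BC·C·BC·BC·C·BC·C·BC·C·BC·BC·BC·CC·AD·BC·C·BC·C·BC·BC·C·BC
    A ↦ CC
    B ↦ C
    C ↦ BC
    D ↦ AD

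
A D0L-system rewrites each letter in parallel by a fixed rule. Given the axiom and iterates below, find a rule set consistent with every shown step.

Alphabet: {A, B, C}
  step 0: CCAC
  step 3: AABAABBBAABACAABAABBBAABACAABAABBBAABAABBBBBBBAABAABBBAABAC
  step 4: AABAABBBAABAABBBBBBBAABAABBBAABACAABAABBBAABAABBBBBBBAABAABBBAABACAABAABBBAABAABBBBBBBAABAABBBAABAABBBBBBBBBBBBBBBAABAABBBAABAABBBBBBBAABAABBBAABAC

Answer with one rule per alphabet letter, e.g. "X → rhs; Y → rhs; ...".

  step 3 ⇒ step 4: AABAABBBAABACAABAABBBAABACAABAABBBAABAABBBBBBBAABAABBBAABAC ⇒ AAB·AAB·BB·AAB·AAB·BB·BB·BB·AAB·AAB·BB·AAB·AC·AAB·AAB·BB·AAB·AAB·BB·BB·BB·AAB·AAB·BB·AAB·AC·AAB·AAB·BB·AAB·AAB·BB·BB·BB·AAB·AAB·BB·AAB·AAB·BB·BB·BB·BB·BB·BB·BB·AAB·AAB·BB·AAB·AAB·BB·BB·BB·AAB·AAB·BB·AAB·AC
    A ↦ AAB
    B ↦ BB
    C ↦ AC

A->AAB, B->BB, C->AC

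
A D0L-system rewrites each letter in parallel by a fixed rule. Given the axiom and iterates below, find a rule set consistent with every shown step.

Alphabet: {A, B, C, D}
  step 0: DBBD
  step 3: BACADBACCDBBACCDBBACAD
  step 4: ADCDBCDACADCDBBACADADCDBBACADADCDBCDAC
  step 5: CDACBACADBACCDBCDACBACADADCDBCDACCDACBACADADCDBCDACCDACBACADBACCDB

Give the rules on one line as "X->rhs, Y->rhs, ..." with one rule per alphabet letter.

A->CD, B->AD, C->B, D->AC

  step 4 ⇒ step 5: ADCDBCDACADCDBBACADADCDBBACADADCDBCDAC ⇒ CD·AC·B·AC·AD·B·AC·CD·B·CD·AC·B·AC·AD·AD·CD·B·CD·AC·CD·AC·B·AC·AD·AD·CD·B·CD·AC·CD·AC·B·AC·AD·B·AC·CD·B
    A ↦ CD
    B ↦ AD
    C ↦ B
    D ↦ AC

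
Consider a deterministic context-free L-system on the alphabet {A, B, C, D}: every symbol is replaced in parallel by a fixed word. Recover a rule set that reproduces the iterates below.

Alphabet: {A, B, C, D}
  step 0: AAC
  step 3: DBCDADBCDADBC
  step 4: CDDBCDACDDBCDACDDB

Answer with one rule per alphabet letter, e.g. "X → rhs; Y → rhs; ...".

A->DA, B->D, C->DB, D->C

  step 3 ⇒ step 4: DBCDADBCDADBC ⇒ C·D·DB·C·DA·C·D·DB·C·DA·C·D·DB
    A ↦ DA
    B ↦ D
    C ↦ DB
    D ↦ C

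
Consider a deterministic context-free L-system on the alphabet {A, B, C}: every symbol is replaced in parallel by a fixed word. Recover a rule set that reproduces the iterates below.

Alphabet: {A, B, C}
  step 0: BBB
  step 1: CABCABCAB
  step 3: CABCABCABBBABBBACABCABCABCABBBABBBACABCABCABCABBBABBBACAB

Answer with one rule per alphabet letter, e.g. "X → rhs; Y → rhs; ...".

A->BBA, B->CAB, C->B

  step 0 ⇒ step 1: BBB ⇒ CAB·CAB·CAB
    B ↦ CAB
    A ↦ BBA  (constrained at step 1)
    C ↦ B  (constrained at step 1)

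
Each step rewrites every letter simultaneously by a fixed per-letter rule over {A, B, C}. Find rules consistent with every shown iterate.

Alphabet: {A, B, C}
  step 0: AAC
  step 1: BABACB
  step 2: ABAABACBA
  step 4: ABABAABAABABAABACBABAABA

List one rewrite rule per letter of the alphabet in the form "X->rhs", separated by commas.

A->BA, B->A, C->CB

  step 1 ⇒ step 2: BABACB ⇒ A·BA·A·BA·CB·A
    A ↦ BA
    B ↦ A
    C ↦ CB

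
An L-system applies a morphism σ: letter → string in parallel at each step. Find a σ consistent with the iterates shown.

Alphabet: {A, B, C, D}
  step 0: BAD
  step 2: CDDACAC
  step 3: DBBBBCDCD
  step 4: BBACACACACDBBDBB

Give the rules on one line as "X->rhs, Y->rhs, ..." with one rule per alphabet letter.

  step 3 ⇒ step 4: DBBBBCDCD ⇒ BB·AC·AC·AC·AC·D·BB·D·BB
    B ↦ AC
    C ↦ D
    D ↦ BB
  step 2 ⇒ step 3: CDDACAC ⇒ D·BB·BB·C·D·C·D
    A ↦ C

A->C, B->AC, C->D, D->BB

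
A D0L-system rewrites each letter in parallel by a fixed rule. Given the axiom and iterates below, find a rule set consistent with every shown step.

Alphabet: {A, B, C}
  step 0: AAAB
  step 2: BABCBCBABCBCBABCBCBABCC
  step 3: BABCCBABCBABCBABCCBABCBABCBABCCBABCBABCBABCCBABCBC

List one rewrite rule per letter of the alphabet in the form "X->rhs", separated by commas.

  step 2 ⇒ step 3: BABCBCBABCBCBABCBCBABCC ⇒ BA·BCC·BA·BC·BA·BC·BA·BCC·BA·BC·BA·BC·BA·BCC·BA·BC·BA·BC·BA·BCC·BA·BC·BC
    A ↦ BCC
    B ↦ BA
    C ↦ BC

A->BCC, B->BA, C->BC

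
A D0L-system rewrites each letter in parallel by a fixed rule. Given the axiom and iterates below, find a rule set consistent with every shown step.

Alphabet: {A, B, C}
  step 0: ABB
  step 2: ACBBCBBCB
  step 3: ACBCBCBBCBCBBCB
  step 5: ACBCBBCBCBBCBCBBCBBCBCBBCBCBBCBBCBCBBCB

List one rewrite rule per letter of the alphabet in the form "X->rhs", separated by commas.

  step 2 ⇒ step 3: ACBBCBBCB ⇒ AC·B·CB·CB·B·CB·CB·B·CB
    A ↦ AC
    B ↦ CB
    C ↦ B

A->AC, B->CB, C->B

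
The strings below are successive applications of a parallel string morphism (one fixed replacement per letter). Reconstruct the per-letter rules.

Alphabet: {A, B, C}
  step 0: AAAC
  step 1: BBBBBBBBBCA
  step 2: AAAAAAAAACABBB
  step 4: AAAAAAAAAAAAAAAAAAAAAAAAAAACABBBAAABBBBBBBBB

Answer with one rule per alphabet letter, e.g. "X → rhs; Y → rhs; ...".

  step 1 ⇒ step 2: BBBBBBBBBCA ⇒ A·A·A·A·A·A·A·A·A·CA·BBB
    A ↦ BBB
    B ↦ A
    C ↦ CA

A->BBB, B->A, C->CA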